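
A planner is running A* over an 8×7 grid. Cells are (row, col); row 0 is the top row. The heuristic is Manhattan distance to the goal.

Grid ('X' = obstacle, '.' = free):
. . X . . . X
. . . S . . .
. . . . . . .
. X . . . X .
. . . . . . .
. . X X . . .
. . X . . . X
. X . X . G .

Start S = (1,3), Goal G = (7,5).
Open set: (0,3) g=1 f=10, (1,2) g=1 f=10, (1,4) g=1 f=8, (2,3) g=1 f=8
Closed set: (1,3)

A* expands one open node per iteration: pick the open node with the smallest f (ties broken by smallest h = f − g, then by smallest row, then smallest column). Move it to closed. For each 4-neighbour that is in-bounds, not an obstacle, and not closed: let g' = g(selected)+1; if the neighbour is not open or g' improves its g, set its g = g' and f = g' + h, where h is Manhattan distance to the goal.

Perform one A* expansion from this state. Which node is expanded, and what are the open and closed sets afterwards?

expanded=(1,4); open=[(0,3) g=1 f=10, (0,4) g=2 f=10, (1,2) g=1 f=10, (1,5) g=2 f=8, (2,3) g=1 f=8, (2,4) g=2 f=8]; closed=[(1,3), (1,4)]

step 1: expand (1,4) (f=8, h=7) → closed; open now [(0,3) g=1 f=10, (0,4) g=2 f=10, (1,2) g=1 f=10, (1,5) g=2 f=8, (2,3) g=1 f=8, (2,4) g=2 f=8]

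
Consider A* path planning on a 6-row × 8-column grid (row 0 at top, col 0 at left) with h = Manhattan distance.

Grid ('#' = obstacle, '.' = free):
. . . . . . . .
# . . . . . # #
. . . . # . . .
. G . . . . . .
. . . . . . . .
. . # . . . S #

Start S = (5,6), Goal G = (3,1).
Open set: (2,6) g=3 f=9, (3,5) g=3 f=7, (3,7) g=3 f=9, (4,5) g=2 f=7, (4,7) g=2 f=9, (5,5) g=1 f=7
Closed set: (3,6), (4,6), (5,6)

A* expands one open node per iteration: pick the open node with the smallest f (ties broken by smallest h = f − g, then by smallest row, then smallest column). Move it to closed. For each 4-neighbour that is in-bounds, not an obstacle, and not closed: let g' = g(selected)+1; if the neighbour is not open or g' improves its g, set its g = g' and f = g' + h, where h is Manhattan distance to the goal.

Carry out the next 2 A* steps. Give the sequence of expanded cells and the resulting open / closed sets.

step 1: expand (3,5) (f=7, h=4) → closed; open now [(2,5) g=4 f=9, (2,6) g=3 f=9, (3,4) g=4 f=7, (3,7) g=3 f=9, (4,5) g=2 f=7, (4,7) g=2 f=9, (5,5) g=1 f=7]
step 2: expand (3,4) (f=7, h=3) → closed; open now [(2,5) g=4 f=9, (2,6) g=3 f=9, (3,3) g=5 f=7, (3,7) g=3 f=9, (4,4) g=5 f=9, (4,5) g=2 f=7, (4,7) g=2 f=9, (5,5) g=1 f=7]

order=[(3,5) → (3,4)]; open=[(2,5) g=4 f=9, (2,6) g=3 f=9, (3,3) g=5 f=7, (3,7) g=3 f=9, (4,4) g=5 f=9, (4,5) g=2 f=7, (4,7) g=2 f=9, (5,5) g=1 f=7]; closed=[(3,4), (3,5), (3,6), (4,6), (5,6)]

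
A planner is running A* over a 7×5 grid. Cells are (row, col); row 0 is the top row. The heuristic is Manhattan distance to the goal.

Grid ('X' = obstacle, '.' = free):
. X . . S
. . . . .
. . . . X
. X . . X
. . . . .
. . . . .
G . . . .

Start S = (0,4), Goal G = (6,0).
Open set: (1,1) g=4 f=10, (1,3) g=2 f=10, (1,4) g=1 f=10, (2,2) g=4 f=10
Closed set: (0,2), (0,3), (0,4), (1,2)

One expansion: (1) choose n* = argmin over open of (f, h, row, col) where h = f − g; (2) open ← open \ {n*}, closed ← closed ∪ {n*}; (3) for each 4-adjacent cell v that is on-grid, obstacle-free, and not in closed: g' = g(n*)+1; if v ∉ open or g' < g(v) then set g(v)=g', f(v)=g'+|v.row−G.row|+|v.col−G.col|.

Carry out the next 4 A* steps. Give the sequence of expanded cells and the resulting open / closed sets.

order=[(1,1) → (1,0) → (2,0) → (3,0)]; open=[(0,0) g=6 f=12, (1,3) g=2 f=10, (1,4) g=1 f=10, (2,1) g=5 f=10, (2,2) g=4 f=10, (4,0) g=8 f=10]; closed=[(0,2), (0,3), (0,4), (1,0), (1,1), (1,2), (2,0), (3,0)]

step 1: expand (1,1) (f=10, h=6) → closed; open now [(1,0) g=5 f=10, (1,3) g=2 f=10, (1,4) g=1 f=10, (2,1) g=5 f=10, (2,2) g=4 f=10]
step 2: expand (1,0) (f=10, h=5) → closed; open now [(0,0) g=6 f=12, (1,3) g=2 f=10, (1,4) g=1 f=10, (2,0) g=6 f=10, (2,1) g=5 f=10, (2,2) g=4 f=10]
step 3: expand (2,0) (f=10, h=4) → closed; open now [(0,0) g=6 f=12, (1,3) g=2 f=10, (1,4) g=1 f=10, (2,1) g=5 f=10, (2,2) g=4 f=10, (3,0) g=7 f=10]
step 4: expand (3,0) (f=10, h=3) → closed; open now [(0,0) g=6 f=12, (1,3) g=2 f=10, (1,4) g=1 f=10, (2,1) g=5 f=10, (2,2) g=4 f=10, (4,0) g=8 f=10]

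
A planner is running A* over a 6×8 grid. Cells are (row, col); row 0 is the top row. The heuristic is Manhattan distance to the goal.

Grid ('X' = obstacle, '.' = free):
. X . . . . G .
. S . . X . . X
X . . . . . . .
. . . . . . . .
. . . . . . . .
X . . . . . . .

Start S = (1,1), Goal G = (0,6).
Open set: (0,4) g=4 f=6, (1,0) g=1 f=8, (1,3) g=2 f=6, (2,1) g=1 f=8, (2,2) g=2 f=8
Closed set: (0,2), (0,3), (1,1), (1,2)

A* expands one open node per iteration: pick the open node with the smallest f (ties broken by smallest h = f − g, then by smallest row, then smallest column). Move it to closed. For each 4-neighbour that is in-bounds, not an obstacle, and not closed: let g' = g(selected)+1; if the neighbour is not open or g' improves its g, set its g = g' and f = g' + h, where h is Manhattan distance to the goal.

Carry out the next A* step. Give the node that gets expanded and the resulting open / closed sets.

step 1: expand (0,4) (f=6, h=2) → closed; open now [(0,5) g=5 f=6, (1,0) g=1 f=8, (1,3) g=2 f=6, (2,1) g=1 f=8, (2,2) g=2 f=8]

expanded=(0,4); open=[(0,5) g=5 f=6, (1,0) g=1 f=8, (1,3) g=2 f=6, (2,1) g=1 f=8, (2,2) g=2 f=8]; closed=[(0,2), (0,3), (0,4), (1,1), (1,2)]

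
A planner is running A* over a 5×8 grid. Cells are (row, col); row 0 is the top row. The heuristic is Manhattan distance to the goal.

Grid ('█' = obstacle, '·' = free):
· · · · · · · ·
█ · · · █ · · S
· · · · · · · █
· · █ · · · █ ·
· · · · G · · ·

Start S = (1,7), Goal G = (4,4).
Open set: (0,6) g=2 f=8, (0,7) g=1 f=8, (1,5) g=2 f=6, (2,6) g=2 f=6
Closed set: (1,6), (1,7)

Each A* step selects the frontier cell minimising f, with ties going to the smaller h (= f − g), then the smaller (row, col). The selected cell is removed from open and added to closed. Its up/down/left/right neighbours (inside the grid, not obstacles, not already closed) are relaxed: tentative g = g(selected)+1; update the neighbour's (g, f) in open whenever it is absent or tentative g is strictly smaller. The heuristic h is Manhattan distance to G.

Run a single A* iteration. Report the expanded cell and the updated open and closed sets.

step 1: expand (1,5) (f=6, h=4) → closed; open now [(0,5) g=3 f=8, (0,6) g=2 f=8, (0,7) g=1 f=8, (2,5) g=3 f=6, (2,6) g=2 f=6]

expanded=(1,5); open=[(0,5) g=3 f=8, (0,6) g=2 f=8, (0,7) g=1 f=8, (2,5) g=3 f=6, (2,6) g=2 f=6]; closed=[(1,5), (1,6), (1,7)]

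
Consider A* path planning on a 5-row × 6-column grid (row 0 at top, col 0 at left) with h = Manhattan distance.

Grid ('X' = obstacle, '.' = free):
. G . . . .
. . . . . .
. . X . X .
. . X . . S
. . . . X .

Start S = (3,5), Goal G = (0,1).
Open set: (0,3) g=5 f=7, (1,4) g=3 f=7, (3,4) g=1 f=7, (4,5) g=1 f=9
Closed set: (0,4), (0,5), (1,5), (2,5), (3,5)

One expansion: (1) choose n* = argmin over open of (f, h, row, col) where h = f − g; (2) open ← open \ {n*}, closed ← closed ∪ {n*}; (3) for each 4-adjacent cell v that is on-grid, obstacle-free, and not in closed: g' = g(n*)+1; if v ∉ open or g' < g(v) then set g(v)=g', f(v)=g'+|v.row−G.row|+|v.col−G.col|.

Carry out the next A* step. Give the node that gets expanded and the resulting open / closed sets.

expanded=(0,3); open=[(0,2) g=6 f=7, (1,3) g=6 f=9, (1,4) g=3 f=7, (3,4) g=1 f=7, (4,5) g=1 f=9]; closed=[(0,3), (0,4), (0,5), (1,5), (2,5), (3,5)]

step 1: expand (0,3) (f=7, h=2) → closed; open now [(0,2) g=6 f=7, (1,3) g=6 f=9, (1,4) g=3 f=7, (3,4) g=1 f=7, (4,5) g=1 f=9]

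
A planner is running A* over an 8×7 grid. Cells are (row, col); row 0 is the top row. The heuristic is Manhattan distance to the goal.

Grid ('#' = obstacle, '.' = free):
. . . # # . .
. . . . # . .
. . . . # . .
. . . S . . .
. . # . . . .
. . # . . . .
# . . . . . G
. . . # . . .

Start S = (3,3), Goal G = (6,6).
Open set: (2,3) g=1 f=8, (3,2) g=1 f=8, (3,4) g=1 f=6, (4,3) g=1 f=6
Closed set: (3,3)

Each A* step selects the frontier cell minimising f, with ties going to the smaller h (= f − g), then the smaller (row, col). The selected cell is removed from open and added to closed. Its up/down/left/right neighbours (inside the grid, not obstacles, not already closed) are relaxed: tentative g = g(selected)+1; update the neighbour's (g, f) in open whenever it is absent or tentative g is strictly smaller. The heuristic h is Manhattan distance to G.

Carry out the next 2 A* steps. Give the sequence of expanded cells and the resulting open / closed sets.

step 1: expand (3,4) (f=6, h=5) → closed; open now [(2,3) g=1 f=8, (3,2) g=1 f=8, (3,5) g=2 f=6, (4,3) g=1 f=6, (4,4) g=2 f=6]
step 2: expand (3,5) (f=6, h=4) → closed; open now [(2,3) g=1 f=8, (2,5) g=3 f=8, (3,2) g=1 f=8, (3,6) g=3 f=6, (4,3) g=1 f=6, (4,4) g=2 f=6, (4,5) g=3 f=6]

order=[(3,4) → (3,5)]; open=[(2,3) g=1 f=8, (2,5) g=3 f=8, (3,2) g=1 f=8, (3,6) g=3 f=6, (4,3) g=1 f=6, (4,4) g=2 f=6, (4,5) g=3 f=6]; closed=[(3,3), (3,4), (3,5)]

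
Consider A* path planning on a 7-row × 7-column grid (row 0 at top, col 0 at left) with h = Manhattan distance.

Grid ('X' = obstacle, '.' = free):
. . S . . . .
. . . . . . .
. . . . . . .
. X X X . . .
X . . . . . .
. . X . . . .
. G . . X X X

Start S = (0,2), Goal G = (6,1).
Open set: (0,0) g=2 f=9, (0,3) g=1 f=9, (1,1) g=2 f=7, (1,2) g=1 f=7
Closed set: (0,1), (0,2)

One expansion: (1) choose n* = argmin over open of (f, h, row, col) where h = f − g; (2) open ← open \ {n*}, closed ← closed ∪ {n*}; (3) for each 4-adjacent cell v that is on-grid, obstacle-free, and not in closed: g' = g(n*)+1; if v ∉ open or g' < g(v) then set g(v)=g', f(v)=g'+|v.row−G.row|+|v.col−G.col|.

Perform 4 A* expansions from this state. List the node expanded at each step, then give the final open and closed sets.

step 1: expand (1,1) (f=7, h=5) → closed; open now [(0,0) g=2 f=9, (0,3) g=1 f=9, (1,0) g=3 f=9, (1,2) g=1 f=7, (2,1) g=3 f=7]
step 2: expand (2,1) (f=7, h=4) → closed; open now [(0,0) g=2 f=9, (0,3) g=1 f=9, (1,0) g=3 f=9, (1,2) g=1 f=7, (2,0) g=4 f=9, (2,2) g=4 f=9]
step 3: expand (1,2) (f=7, h=6) → closed; open now [(0,0) g=2 f=9, (0,3) g=1 f=9, (1,0) g=3 f=9, (1,3) g=2 f=9, (2,0) g=4 f=9, (2,2) g=2 f=7]
step 4: expand (2,2) (f=7, h=5) → closed; open now [(0,0) g=2 f=9, (0,3) g=1 f=9, (1,0) g=3 f=9, (1,3) g=2 f=9, (2,0) g=4 f=9, (2,3) g=3 f=9]

order=[(1,1) → (2,1) → (1,2) → (2,2)]; open=[(0,0) g=2 f=9, (0,3) g=1 f=9, (1,0) g=3 f=9, (1,3) g=2 f=9, (2,0) g=4 f=9, (2,3) g=3 f=9]; closed=[(0,1), (0,2), (1,1), (1,2), (2,1), (2,2)]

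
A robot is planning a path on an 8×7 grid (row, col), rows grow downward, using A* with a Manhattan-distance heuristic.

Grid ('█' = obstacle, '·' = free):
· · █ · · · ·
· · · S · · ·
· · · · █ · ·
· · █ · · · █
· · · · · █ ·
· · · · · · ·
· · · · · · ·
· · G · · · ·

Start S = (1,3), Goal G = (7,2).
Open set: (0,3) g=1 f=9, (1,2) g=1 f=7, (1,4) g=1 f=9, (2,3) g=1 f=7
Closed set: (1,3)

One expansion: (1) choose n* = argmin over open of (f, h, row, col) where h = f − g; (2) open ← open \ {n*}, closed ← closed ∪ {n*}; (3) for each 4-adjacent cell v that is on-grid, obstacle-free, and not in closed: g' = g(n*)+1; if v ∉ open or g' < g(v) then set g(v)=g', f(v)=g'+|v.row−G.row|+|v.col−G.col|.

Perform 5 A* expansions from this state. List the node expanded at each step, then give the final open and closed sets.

order=[(1,2) → (2,2) → (2,3) → (3,3) → (4,3)]; open=[(0,3) g=1 f=9, (1,1) g=2 f=9, (1,4) g=1 f=9, (2,1) g=3 f=9, (3,4) g=3 f=9, (4,2) g=4 f=7, (4,4) g=4 f=9, (5,3) g=4 f=7]; closed=[(1,2), (1,3), (2,2), (2,3), (3,3), (4,3)]

step 1: expand (1,2) (f=7, h=6) → closed; open now [(0,3) g=1 f=9, (1,1) g=2 f=9, (1,4) g=1 f=9, (2,2) g=2 f=7, (2,3) g=1 f=7]
step 2: expand (2,2) (f=7, h=5) → closed; open now [(0,3) g=1 f=9, (1,1) g=2 f=9, (1,4) g=1 f=9, (2,1) g=3 f=9, (2,3) g=1 f=7]
step 3: expand (2,3) (f=7, h=6) → closed; open now [(0,3) g=1 f=9, (1,1) g=2 f=9, (1,4) g=1 f=9, (2,1) g=3 f=9, (3,3) g=2 f=7]
step 4: expand (3,3) (f=7, h=5) → closed; open now [(0,3) g=1 f=9, (1,1) g=2 f=9, (1,4) g=1 f=9, (2,1) g=3 f=9, (3,4) g=3 f=9, (4,3) g=3 f=7]
step 5: expand (4,3) (f=7, h=4) → closed; open now [(0,3) g=1 f=9, (1,1) g=2 f=9, (1,4) g=1 f=9, (2,1) g=3 f=9, (3,4) g=3 f=9, (4,2) g=4 f=7, (4,4) g=4 f=9, (5,3) g=4 f=7]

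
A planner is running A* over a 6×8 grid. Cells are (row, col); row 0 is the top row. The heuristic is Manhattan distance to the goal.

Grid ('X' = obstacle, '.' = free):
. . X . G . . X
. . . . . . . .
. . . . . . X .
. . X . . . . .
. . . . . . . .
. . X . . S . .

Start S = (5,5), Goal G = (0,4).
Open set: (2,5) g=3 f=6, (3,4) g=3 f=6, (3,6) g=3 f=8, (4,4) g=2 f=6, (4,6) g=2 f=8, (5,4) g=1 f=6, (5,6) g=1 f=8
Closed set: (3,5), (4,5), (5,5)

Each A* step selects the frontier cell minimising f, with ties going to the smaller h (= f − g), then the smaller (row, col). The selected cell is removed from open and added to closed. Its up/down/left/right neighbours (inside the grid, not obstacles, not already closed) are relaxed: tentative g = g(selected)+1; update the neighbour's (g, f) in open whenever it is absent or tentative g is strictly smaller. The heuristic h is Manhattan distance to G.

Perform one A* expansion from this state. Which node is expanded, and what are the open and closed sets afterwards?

step 1: expand (2,5) (f=6, h=3) → closed; open now [(1,5) g=4 f=6, (2,4) g=4 f=6, (3,4) g=3 f=6, (3,6) g=3 f=8, (4,4) g=2 f=6, (4,6) g=2 f=8, (5,4) g=1 f=6, (5,6) g=1 f=8]

expanded=(2,5); open=[(1,5) g=4 f=6, (2,4) g=4 f=6, (3,4) g=3 f=6, (3,6) g=3 f=8, (4,4) g=2 f=6, (4,6) g=2 f=8, (5,4) g=1 f=6, (5,6) g=1 f=8]; closed=[(2,5), (3,5), (4,5), (5,5)]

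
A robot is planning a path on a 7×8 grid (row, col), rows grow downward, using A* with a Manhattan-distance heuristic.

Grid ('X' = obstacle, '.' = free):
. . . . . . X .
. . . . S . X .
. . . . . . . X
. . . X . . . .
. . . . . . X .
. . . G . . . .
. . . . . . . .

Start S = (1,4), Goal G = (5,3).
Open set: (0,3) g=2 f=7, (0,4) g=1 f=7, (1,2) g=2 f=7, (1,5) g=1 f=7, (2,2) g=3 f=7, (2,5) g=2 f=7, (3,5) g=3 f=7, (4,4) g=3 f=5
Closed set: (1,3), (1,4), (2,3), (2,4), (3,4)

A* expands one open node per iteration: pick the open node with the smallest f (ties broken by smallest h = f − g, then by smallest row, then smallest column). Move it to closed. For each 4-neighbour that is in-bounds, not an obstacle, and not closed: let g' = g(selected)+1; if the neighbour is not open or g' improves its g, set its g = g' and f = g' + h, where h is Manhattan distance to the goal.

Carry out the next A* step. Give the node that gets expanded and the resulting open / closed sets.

expanded=(4,4); open=[(0,3) g=2 f=7, (0,4) g=1 f=7, (1,2) g=2 f=7, (1,5) g=1 f=7, (2,2) g=3 f=7, (2,5) g=2 f=7, (3,5) g=3 f=7, (4,3) g=4 f=5, (4,5) g=4 f=7, (5,4) g=4 f=5]; closed=[(1,3), (1,4), (2,3), (2,4), (3,4), (4,4)]

step 1: expand (4,4) (f=5, h=2) → closed; open now [(0,3) g=2 f=7, (0,4) g=1 f=7, (1,2) g=2 f=7, (1,5) g=1 f=7, (2,2) g=3 f=7, (2,5) g=2 f=7, (3,5) g=3 f=7, (4,3) g=4 f=5, (4,5) g=4 f=7, (5,4) g=4 f=5]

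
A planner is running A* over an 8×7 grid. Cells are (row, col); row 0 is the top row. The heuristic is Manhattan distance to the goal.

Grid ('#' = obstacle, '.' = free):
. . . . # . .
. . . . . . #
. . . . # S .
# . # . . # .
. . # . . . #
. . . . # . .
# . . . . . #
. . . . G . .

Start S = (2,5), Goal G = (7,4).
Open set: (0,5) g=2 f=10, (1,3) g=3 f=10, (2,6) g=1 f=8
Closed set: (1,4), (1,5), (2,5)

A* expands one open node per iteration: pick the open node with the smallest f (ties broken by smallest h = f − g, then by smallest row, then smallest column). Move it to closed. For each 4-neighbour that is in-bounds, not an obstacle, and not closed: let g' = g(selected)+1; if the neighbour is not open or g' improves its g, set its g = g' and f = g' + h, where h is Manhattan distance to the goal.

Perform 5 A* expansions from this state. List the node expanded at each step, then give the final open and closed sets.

step 1: expand (2,6) (f=8, h=7) → closed; open now [(0,5) g=2 f=10, (1,3) g=3 f=10, (3,6) g=2 f=8]
step 2: expand (3,6) (f=8, h=6) → closed; open now [(0,5) g=2 f=10, (1,3) g=3 f=10]
step 3: expand (1,3) (f=10, h=7) → closed; open now [(0,3) g=4 f=12, (0,5) g=2 f=10, (1,2) g=4 f=12, (2,3) g=4 f=10]
step 4: expand (2,3) (f=10, h=6) → closed; open now [(0,3) g=4 f=12, (0,5) g=2 f=10, (1,2) g=4 f=12, (2,2) g=5 f=12, (3,3) g=5 f=10]
step 5: expand (3,3) (f=10, h=5) → closed; open now [(0,3) g=4 f=12, (0,5) g=2 f=10, (1,2) g=4 f=12, (2,2) g=5 f=12, (3,4) g=6 f=10, (4,3) g=6 f=10]

order=[(2,6) → (3,6) → (1,3) → (2,3) → (3,3)]; open=[(0,3) g=4 f=12, (0,5) g=2 f=10, (1,2) g=4 f=12, (2,2) g=5 f=12, (3,4) g=6 f=10, (4,3) g=6 f=10]; closed=[(1,3), (1,4), (1,5), (2,3), (2,5), (2,6), (3,3), (3,6)]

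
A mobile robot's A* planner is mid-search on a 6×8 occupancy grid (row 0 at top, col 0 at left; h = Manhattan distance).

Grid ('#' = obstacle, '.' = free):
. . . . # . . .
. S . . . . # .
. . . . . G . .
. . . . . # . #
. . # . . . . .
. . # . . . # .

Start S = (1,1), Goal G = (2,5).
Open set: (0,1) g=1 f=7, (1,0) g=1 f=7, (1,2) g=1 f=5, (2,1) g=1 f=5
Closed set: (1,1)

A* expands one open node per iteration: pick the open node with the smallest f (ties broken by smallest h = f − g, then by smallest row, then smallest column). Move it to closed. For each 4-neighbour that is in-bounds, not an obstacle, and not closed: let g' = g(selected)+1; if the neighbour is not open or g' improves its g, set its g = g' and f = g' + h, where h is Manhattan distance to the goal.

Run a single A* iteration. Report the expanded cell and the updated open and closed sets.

step 1: expand (1,2) (f=5, h=4) → closed; open now [(0,1) g=1 f=7, (0,2) g=2 f=7, (1,0) g=1 f=7, (1,3) g=2 f=5, (2,1) g=1 f=5, (2,2) g=2 f=5]

expanded=(1,2); open=[(0,1) g=1 f=7, (0,2) g=2 f=7, (1,0) g=1 f=7, (1,3) g=2 f=5, (2,1) g=1 f=5, (2,2) g=2 f=5]; closed=[(1,1), (1,2)]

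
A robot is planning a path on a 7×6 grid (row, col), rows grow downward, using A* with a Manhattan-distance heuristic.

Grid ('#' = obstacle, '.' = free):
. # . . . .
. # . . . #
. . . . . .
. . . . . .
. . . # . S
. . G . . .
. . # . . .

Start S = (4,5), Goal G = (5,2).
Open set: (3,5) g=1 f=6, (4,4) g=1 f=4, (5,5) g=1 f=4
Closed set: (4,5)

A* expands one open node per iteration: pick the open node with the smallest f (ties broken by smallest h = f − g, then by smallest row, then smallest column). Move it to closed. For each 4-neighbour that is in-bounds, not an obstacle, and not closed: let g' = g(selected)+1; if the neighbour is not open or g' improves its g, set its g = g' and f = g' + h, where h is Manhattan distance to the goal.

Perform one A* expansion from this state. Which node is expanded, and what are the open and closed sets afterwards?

step 1: expand (4,4) (f=4, h=3) → closed; open now [(3,4) g=2 f=6, (3,5) g=1 f=6, (5,4) g=2 f=4, (5,5) g=1 f=4]

expanded=(4,4); open=[(3,4) g=2 f=6, (3,5) g=1 f=6, (5,4) g=2 f=4, (5,5) g=1 f=4]; closed=[(4,4), (4,5)]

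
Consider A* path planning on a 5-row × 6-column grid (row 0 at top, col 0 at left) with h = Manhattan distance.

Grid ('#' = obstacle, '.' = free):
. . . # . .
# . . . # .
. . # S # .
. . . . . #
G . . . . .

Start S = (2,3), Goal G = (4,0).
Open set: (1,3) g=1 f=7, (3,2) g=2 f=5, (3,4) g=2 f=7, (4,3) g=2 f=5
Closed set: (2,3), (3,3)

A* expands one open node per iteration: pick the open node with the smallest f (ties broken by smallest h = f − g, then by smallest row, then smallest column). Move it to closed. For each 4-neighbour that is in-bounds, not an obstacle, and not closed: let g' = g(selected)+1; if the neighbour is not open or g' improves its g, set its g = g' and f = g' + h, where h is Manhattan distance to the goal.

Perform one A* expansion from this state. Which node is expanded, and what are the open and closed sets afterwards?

step 1: expand (3,2) (f=5, h=3) → closed; open now [(1,3) g=1 f=7, (3,1) g=3 f=5, (3,4) g=2 f=7, (4,2) g=3 f=5, (4,3) g=2 f=5]

expanded=(3,2); open=[(1,3) g=1 f=7, (3,1) g=3 f=5, (3,4) g=2 f=7, (4,2) g=3 f=5, (4,3) g=2 f=5]; closed=[(2,3), (3,2), (3,3)]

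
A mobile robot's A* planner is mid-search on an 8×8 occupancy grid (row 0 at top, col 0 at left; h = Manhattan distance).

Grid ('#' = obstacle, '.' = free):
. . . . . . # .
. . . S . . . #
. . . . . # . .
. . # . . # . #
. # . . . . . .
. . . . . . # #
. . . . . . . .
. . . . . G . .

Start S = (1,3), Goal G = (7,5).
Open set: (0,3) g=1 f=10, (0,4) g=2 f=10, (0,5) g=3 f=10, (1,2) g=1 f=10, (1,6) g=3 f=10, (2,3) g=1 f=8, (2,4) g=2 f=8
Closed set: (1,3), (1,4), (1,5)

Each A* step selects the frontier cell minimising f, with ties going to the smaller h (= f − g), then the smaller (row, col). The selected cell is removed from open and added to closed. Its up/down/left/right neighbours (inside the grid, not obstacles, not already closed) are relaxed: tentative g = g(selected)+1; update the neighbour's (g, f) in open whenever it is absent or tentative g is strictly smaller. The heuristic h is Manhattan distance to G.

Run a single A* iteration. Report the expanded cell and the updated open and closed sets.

step 1: expand (2,4) (f=8, h=6) → closed; open now [(0,3) g=1 f=10, (0,4) g=2 f=10, (0,5) g=3 f=10, (1,2) g=1 f=10, (1,6) g=3 f=10, (2,3) g=1 f=8, (3,4) g=3 f=8]

expanded=(2,4); open=[(0,3) g=1 f=10, (0,4) g=2 f=10, (0,5) g=3 f=10, (1,2) g=1 f=10, (1,6) g=3 f=10, (2,3) g=1 f=8, (3,4) g=3 f=8]; closed=[(1,3), (1,4), (1,5), (2,4)]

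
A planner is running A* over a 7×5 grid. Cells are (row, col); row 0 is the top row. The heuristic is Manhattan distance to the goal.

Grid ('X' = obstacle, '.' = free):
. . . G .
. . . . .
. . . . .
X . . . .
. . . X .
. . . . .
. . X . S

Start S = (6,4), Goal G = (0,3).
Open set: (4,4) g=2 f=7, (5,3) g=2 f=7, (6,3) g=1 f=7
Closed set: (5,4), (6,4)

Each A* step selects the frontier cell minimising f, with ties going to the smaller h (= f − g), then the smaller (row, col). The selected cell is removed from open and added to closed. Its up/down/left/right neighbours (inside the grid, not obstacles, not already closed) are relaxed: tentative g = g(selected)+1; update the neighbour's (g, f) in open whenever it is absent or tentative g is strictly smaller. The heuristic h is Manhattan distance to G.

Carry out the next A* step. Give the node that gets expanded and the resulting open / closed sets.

step 1: expand (4,4) (f=7, h=5) → closed; open now [(3,4) g=3 f=7, (5,3) g=2 f=7, (6,3) g=1 f=7]

expanded=(4,4); open=[(3,4) g=3 f=7, (5,3) g=2 f=7, (6,3) g=1 f=7]; closed=[(4,4), (5,4), (6,4)]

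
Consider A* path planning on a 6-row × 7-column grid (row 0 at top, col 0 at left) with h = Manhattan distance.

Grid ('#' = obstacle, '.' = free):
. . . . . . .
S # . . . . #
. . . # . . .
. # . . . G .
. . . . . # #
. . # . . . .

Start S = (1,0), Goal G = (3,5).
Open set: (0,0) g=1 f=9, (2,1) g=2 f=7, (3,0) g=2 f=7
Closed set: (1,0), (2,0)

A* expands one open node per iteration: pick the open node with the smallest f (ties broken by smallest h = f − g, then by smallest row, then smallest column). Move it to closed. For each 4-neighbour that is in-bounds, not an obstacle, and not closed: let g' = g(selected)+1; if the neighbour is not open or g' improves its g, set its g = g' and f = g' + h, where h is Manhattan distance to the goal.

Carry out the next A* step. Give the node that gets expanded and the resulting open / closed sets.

expanded=(2,1); open=[(0,0) g=1 f=9, (2,2) g=3 f=7, (3,0) g=2 f=7]; closed=[(1,0), (2,0), (2,1)]

step 1: expand (2,1) (f=7, h=5) → closed; open now [(0,0) g=1 f=9, (2,2) g=3 f=7, (3,0) g=2 f=7]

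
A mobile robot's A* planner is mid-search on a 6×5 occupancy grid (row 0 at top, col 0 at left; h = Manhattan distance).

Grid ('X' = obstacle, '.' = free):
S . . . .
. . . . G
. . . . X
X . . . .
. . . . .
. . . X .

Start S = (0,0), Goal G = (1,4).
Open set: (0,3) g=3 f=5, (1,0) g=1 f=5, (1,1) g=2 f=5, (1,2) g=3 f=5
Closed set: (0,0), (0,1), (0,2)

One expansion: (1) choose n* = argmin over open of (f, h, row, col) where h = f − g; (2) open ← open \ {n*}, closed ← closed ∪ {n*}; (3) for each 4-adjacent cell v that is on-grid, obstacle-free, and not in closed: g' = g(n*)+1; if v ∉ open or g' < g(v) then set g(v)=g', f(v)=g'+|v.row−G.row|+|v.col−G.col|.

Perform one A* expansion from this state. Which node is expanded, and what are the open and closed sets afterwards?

expanded=(0,3); open=[(0,4) g=4 f=5, (1,0) g=1 f=5, (1,1) g=2 f=5, (1,2) g=3 f=5, (1,3) g=4 f=5]; closed=[(0,0), (0,1), (0,2), (0,3)]

step 1: expand (0,3) (f=5, h=2) → closed; open now [(0,4) g=4 f=5, (1,0) g=1 f=5, (1,1) g=2 f=5, (1,2) g=3 f=5, (1,3) g=4 f=5]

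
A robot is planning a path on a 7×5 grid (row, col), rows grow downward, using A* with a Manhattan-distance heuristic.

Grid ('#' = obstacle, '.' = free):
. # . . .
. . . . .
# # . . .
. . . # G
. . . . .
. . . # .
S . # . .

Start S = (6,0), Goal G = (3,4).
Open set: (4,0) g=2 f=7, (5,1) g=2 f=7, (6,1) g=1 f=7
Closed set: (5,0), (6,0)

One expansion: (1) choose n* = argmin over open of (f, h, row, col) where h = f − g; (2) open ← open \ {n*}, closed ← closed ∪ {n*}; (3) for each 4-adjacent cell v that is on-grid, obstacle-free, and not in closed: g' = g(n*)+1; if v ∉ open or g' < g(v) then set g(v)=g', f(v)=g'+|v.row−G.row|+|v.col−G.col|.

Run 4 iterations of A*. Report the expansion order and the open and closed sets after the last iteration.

order=[(4,0) → (3,0) → (3,1) → (3,2)]; open=[(2,2) g=6 f=9, (4,1) g=3 f=7, (4,2) g=6 f=9, (5,1) g=2 f=7, (6,1) g=1 f=7]; closed=[(3,0), (3,1), (3,2), (4,0), (5,0), (6,0)]

step 1: expand (4,0) (f=7, h=5) → closed; open now [(3,0) g=3 f=7, (4,1) g=3 f=7, (5,1) g=2 f=7, (6,1) g=1 f=7]
step 2: expand (3,0) (f=7, h=4) → closed; open now [(3,1) g=4 f=7, (4,1) g=3 f=7, (5,1) g=2 f=7, (6,1) g=1 f=7]
step 3: expand (3,1) (f=7, h=3) → closed; open now [(3,2) g=5 f=7, (4,1) g=3 f=7, (5,1) g=2 f=7, (6,1) g=1 f=7]
step 4: expand (3,2) (f=7, h=2) → closed; open now [(2,2) g=6 f=9, (4,1) g=3 f=7, (4,2) g=6 f=9, (5,1) g=2 f=7, (6,1) g=1 f=7]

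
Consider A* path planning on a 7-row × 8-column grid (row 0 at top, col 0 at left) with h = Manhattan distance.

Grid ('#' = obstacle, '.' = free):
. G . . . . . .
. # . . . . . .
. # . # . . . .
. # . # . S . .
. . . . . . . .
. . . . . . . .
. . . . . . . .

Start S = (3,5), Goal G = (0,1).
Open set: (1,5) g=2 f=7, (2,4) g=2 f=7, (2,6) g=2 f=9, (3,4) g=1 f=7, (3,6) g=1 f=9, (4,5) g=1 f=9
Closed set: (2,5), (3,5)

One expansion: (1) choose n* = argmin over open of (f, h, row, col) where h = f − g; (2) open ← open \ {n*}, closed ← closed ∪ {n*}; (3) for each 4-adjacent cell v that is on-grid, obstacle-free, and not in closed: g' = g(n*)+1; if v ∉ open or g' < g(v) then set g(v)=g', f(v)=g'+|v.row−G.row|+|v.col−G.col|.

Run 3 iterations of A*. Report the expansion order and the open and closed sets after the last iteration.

step 1: expand (1,5) (f=7, h=5) → closed; open now [(0,5) g=3 f=7, (1,4) g=3 f=7, (1,6) g=3 f=9, (2,4) g=2 f=7, (2,6) g=2 f=9, (3,4) g=1 f=7, (3,6) g=1 f=9, (4,5) g=1 f=9]
step 2: expand (0,5) (f=7, h=4) → closed; open now [(0,4) g=4 f=7, (0,6) g=4 f=9, (1,4) g=3 f=7, (1,6) g=3 f=9, (2,4) g=2 f=7, (2,6) g=2 f=9, (3,4) g=1 f=7, (3,6) g=1 f=9, (4,5) g=1 f=9]
step 3: expand (0,4) (f=7, h=3) → closed; open now [(0,3) g=5 f=7, (0,6) g=4 f=9, (1,4) g=3 f=7, (1,6) g=3 f=9, (2,4) g=2 f=7, (2,6) g=2 f=9, (3,4) g=1 f=7, (3,6) g=1 f=9, (4,5) g=1 f=9]

order=[(1,5) → (0,5) → (0,4)]; open=[(0,3) g=5 f=7, (0,6) g=4 f=9, (1,4) g=3 f=7, (1,6) g=3 f=9, (2,4) g=2 f=7, (2,6) g=2 f=9, (3,4) g=1 f=7, (3,6) g=1 f=9, (4,5) g=1 f=9]; closed=[(0,4), (0,5), (1,5), (2,5), (3,5)]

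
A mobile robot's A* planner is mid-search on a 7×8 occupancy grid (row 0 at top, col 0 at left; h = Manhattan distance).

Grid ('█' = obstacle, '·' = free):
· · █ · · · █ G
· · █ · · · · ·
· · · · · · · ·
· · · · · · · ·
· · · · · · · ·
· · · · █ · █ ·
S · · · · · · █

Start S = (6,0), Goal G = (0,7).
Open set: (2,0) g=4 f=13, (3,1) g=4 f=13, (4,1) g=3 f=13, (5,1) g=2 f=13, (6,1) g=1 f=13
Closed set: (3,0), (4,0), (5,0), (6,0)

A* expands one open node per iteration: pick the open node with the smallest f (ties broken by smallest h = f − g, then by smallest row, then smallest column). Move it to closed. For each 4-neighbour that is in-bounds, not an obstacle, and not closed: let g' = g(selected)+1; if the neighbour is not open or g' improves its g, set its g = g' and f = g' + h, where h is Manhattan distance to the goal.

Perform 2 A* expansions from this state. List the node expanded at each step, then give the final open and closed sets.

order=[(2,0) → (1,0)]; open=[(0,0) g=6 f=13, (1,1) g=6 f=13, (2,1) g=5 f=13, (3,1) g=4 f=13, (4,1) g=3 f=13, (5,1) g=2 f=13, (6,1) g=1 f=13]; closed=[(1,0), (2,0), (3,0), (4,0), (5,0), (6,0)]

step 1: expand (2,0) (f=13, h=9) → closed; open now [(1,0) g=5 f=13, (2,1) g=5 f=13, (3,1) g=4 f=13, (4,1) g=3 f=13, (5,1) g=2 f=13, (6,1) g=1 f=13]
step 2: expand (1,0) (f=13, h=8) → closed; open now [(0,0) g=6 f=13, (1,1) g=6 f=13, (2,1) g=5 f=13, (3,1) g=4 f=13, (4,1) g=3 f=13, (5,1) g=2 f=13, (6,1) g=1 f=13]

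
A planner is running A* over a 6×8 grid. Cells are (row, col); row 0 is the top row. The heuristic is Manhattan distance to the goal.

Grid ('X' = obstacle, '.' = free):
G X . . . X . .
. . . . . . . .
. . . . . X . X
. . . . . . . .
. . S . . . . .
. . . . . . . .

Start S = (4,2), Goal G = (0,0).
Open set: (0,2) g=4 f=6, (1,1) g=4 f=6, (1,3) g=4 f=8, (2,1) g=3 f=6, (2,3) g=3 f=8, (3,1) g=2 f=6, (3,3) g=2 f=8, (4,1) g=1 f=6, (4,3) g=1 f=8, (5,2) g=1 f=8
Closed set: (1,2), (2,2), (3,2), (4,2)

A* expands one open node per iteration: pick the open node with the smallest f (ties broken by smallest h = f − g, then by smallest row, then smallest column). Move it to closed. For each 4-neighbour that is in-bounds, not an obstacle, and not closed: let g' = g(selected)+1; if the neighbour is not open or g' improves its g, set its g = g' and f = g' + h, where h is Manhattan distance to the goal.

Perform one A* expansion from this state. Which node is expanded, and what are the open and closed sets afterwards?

expanded=(0,2); open=[(0,3) g=5 f=8, (1,1) g=4 f=6, (1,3) g=4 f=8, (2,1) g=3 f=6, (2,3) g=3 f=8, (3,1) g=2 f=6, (3,3) g=2 f=8, (4,1) g=1 f=6, (4,3) g=1 f=8, (5,2) g=1 f=8]; closed=[(0,2), (1,2), (2,2), (3,2), (4,2)]

step 1: expand (0,2) (f=6, h=2) → closed; open now [(0,3) g=5 f=8, (1,1) g=4 f=6, (1,3) g=4 f=8, (2,1) g=3 f=6, (2,3) g=3 f=8, (3,1) g=2 f=6, (3,3) g=2 f=8, (4,1) g=1 f=6, (4,3) g=1 f=8, (5,2) g=1 f=8]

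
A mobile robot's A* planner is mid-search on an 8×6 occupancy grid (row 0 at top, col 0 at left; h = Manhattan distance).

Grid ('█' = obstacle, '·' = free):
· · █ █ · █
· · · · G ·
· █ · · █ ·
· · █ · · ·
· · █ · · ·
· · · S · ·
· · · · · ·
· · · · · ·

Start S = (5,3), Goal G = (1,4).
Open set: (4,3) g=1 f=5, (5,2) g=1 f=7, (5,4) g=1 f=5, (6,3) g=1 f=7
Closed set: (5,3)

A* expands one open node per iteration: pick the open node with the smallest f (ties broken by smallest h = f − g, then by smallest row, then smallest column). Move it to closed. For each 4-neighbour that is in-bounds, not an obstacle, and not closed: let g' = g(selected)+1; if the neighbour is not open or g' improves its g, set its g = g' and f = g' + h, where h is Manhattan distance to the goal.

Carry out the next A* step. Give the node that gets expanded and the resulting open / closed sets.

step 1: expand (4,3) (f=5, h=4) → closed; open now [(3,3) g=2 f=5, (4,4) g=2 f=5, (5,2) g=1 f=7, (5,4) g=1 f=5, (6,3) g=1 f=7]

expanded=(4,3); open=[(3,3) g=2 f=5, (4,4) g=2 f=5, (5,2) g=1 f=7, (5,4) g=1 f=5, (6,3) g=1 f=7]; closed=[(4,3), (5,3)]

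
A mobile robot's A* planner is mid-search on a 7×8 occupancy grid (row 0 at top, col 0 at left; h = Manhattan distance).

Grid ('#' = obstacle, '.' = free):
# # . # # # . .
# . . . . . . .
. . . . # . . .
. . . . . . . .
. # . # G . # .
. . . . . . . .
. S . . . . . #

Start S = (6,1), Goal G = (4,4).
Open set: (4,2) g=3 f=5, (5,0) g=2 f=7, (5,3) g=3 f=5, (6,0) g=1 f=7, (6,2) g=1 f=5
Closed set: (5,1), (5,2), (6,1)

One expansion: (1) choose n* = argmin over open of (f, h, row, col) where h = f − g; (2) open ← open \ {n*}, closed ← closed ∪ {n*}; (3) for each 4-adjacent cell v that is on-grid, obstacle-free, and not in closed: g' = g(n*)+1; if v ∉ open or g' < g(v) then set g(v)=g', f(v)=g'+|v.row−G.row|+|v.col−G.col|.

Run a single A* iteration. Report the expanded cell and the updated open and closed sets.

expanded=(4,2); open=[(3,2) g=4 f=7, (5,0) g=2 f=7, (5,3) g=3 f=5, (6,0) g=1 f=7, (6,2) g=1 f=5]; closed=[(4,2), (5,1), (5,2), (6,1)]

step 1: expand (4,2) (f=5, h=2) → closed; open now [(3,2) g=4 f=7, (5,0) g=2 f=7, (5,3) g=3 f=5, (6,0) g=1 f=7, (6,2) g=1 f=5]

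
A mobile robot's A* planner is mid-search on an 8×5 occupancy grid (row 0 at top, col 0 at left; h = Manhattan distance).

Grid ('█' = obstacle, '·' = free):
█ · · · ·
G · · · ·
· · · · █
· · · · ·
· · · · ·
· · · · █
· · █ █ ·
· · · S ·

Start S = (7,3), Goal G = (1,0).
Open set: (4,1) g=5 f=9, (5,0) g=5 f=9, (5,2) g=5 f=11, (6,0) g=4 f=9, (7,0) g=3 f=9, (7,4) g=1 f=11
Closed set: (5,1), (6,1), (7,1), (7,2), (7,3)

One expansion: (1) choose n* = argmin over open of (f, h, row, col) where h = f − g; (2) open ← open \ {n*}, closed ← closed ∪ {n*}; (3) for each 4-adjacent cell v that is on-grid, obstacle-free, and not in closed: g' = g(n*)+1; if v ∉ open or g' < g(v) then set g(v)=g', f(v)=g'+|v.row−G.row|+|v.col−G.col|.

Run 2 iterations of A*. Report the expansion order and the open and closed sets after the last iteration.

step 1: expand (4,1) (f=9, h=4) → closed; open now [(3,1) g=6 f=9, (4,0) g=6 f=9, (4,2) g=6 f=11, (5,0) g=5 f=9, (5,2) g=5 f=11, (6,0) g=4 f=9, (7,0) g=3 f=9, (7,4) g=1 f=11]
step 2: expand (3,1) (f=9, h=3) → closed; open now [(2,1) g=7 f=9, (3,0) g=7 f=9, (3,2) g=7 f=11, (4,0) g=6 f=9, (4,2) g=6 f=11, (5,0) g=5 f=9, (5,2) g=5 f=11, (6,0) g=4 f=9, (7,0) g=3 f=9, (7,4) g=1 f=11]

order=[(4,1) → (3,1)]; open=[(2,1) g=7 f=9, (3,0) g=7 f=9, (3,2) g=7 f=11, (4,0) g=6 f=9, (4,2) g=6 f=11, (5,0) g=5 f=9, (5,2) g=5 f=11, (6,0) g=4 f=9, (7,0) g=3 f=9, (7,4) g=1 f=11]; closed=[(3,1), (4,1), (5,1), (6,1), (7,1), (7,2), (7,3)]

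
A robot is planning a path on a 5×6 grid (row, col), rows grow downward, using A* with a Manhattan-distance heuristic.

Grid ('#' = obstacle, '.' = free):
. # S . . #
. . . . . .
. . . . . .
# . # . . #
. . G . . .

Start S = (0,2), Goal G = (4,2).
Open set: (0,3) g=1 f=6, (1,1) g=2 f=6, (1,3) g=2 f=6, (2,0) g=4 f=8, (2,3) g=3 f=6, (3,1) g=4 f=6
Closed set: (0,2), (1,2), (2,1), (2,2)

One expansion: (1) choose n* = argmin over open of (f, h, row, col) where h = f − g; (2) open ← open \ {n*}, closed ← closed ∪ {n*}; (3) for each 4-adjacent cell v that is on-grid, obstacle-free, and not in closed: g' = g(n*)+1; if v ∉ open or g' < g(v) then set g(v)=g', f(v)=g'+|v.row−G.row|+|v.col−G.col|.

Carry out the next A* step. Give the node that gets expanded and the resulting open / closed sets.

expanded=(3,1); open=[(0,3) g=1 f=6, (1,1) g=2 f=6, (1,3) g=2 f=6, (2,0) g=4 f=8, (2,3) g=3 f=6, (4,1) g=5 f=6]; closed=[(0,2), (1,2), (2,1), (2,2), (3,1)]

step 1: expand (3,1) (f=6, h=2) → closed; open now [(0,3) g=1 f=6, (1,1) g=2 f=6, (1,3) g=2 f=6, (2,0) g=4 f=8, (2,3) g=3 f=6, (4,1) g=5 f=6]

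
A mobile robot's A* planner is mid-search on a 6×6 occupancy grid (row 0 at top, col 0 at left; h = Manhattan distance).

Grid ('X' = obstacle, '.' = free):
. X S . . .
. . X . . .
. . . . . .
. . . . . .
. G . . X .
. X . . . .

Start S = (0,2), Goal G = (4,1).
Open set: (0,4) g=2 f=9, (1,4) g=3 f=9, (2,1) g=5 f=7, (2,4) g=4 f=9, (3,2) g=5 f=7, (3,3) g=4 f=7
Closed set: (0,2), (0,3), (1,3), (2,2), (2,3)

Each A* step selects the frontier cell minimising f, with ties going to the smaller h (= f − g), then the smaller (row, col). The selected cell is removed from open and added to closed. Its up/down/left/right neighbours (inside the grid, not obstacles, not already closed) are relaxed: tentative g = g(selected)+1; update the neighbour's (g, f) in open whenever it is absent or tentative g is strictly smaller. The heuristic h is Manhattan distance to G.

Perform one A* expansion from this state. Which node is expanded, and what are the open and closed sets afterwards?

expanded=(2,1); open=[(0,4) g=2 f=9, (1,1) g=6 f=9, (1,4) g=3 f=9, (2,0) g=6 f=9, (2,4) g=4 f=9, (3,1) g=6 f=7, (3,2) g=5 f=7, (3,3) g=4 f=7]; closed=[(0,2), (0,3), (1,3), (2,1), (2,2), (2,3)]

step 1: expand (2,1) (f=7, h=2) → closed; open now [(0,4) g=2 f=9, (1,1) g=6 f=9, (1,4) g=3 f=9, (2,0) g=6 f=9, (2,4) g=4 f=9, (3,1) g=6 f=7, (3,2) g=5 f=7, (3,3) g=4 f=7]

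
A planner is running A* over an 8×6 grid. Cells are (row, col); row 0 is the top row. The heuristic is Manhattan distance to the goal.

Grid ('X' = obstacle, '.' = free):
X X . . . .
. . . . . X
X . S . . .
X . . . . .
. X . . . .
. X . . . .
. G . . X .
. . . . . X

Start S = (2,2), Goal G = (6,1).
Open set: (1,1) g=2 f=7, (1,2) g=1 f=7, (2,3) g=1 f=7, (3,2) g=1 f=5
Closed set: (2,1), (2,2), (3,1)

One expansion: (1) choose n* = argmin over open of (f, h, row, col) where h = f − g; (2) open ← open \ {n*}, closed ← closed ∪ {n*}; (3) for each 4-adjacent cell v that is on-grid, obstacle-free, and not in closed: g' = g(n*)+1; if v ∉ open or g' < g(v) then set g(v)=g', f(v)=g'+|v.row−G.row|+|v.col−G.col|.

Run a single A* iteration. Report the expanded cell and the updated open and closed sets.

step 1: expand (3,2) (f=5, h=4) → closed; open now [(1,1) g=2 f=7, (1,2) g=1 f=7, (2,3) g=1 f=7, (3,3) g=2 f=7, (4,2) g=2 f=5]

expanded=(3,2); open=[(1,1) g=2 f=7, (1,2) g=1 f=7, (2,3) g=1 f=7, (3,3) g=2 f=7, (4,2) g=2 f=5]; closed=[(2,1), (2,2), (3,1), (3,2)]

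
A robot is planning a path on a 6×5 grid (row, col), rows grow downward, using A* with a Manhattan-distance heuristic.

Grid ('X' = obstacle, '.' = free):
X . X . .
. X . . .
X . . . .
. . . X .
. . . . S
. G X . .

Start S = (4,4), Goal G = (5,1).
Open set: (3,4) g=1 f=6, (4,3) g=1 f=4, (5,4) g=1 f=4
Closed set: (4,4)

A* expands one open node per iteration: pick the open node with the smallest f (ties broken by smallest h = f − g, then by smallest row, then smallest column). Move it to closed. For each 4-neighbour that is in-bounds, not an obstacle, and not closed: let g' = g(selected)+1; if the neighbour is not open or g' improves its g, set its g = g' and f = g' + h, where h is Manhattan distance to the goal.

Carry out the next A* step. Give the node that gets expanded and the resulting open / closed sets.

step 1: expand (4,3) (f=4, h=3) → closed; open now [(3,4) g=1 f=6, (4,2) g=2 f=4, (5,3) g=2 f=4, (5,4) g=1 f=4]

expanded=(4,3); open=[(3,4) g=1 f=6, (4,2) g=2 f=4, (5,3) g=2 f=4, (5,4) g=1 f=4]; closed=[(4,3), (4,4)]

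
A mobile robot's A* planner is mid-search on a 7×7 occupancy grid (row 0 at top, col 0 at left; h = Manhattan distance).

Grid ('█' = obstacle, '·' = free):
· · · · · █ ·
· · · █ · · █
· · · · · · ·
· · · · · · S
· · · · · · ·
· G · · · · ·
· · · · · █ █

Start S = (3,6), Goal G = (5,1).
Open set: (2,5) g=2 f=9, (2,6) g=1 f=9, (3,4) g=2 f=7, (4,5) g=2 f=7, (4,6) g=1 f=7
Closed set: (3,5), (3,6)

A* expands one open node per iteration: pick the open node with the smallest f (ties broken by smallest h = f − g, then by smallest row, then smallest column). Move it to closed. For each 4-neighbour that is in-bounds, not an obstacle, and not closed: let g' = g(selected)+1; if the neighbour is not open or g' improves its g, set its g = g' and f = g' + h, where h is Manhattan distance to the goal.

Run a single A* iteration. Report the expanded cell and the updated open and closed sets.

expanded=(3,4); open=[(2,4) g=3 f=9, (2,5) g=2 f=9, (2,6) g=1 f=9, (3,3) g=3 f=7, (4,4) g=3 f=7, (4,5) g=2 f=7, (4,6) g=1 f=7]; closed=[(3,4), (3,5), (3,6)]

step 1: expand (3,4) (f=7, h=5) → closed; open now [(2,4) g=3 f=9, (2,5) g=2 f=9, (2,6) g=1 f=9, (3,3) g=3 f=7, (4,4) g=3 f=7, (4,5) g=2 f=7, (4,6) g=1 f=7]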